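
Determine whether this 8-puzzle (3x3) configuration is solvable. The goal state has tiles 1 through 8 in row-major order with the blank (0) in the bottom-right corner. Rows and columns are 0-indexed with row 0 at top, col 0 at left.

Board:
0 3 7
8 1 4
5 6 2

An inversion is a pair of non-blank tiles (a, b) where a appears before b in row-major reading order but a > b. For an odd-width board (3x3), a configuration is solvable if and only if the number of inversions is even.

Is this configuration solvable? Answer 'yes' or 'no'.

Inversions (pairs i<j in row-major order where tile[i] > tile[j] > 0): 15
15 is odd, so the puzzle is not solvable.

Answer: no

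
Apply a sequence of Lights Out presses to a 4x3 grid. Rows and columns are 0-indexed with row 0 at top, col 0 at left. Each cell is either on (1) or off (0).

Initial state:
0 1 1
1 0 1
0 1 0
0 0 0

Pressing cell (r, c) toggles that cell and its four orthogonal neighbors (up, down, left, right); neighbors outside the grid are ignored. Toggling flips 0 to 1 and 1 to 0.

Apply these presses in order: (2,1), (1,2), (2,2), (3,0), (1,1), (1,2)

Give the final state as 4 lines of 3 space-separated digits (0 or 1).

After press 1 at (2,1):
0 1 1
1 1 1
1 0 1
0 1 0

After press 2 at (1,2):
0 1 0
1 0 0
1 0 0
0 1 0

After press 3 at (2,2):
0 1 0
1 0 1
1 1 1
0 1 1

After press 4 at (3,0):
0 1 0
1 0 1
0 1 1
1 0 1

After press 5 at (1,1):
0 0 0
0 1 0
0 0 1
1 0 1

After press 6 at (1,2):
0 0 1
0 0 1
0 0 0
1 0 1

Answer: 0 0 1
0 0 1
0 0 0
1 0 1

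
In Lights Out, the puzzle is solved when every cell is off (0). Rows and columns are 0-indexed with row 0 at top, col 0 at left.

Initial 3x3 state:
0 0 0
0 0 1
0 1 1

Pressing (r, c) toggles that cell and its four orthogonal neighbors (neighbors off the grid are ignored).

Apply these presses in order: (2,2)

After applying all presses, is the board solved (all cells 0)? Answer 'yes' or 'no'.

Answer: yes

Derivation:
After press 1 at (2,2):
0 0 0
0 0 0
0 0 0

Lights still on: 0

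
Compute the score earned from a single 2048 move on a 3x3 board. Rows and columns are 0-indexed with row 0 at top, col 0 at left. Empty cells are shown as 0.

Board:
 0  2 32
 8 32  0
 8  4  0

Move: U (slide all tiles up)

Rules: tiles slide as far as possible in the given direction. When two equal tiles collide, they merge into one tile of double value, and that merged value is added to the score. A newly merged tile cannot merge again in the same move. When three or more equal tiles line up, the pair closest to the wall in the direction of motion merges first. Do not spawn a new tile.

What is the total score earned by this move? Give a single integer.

Slide up:
col 0: [0, 8, 8] -> [16, 0, 0]  score +16 (running 16)
col 1: [2, 32, 4] -> [2, 32, 4]  score +0 (running 16)
col 2: [32, 0, 0] -> [32, 0, 0]  score +0 (running 16)
Board after move:
16  2 32
 0 32  0
 0  4  0

Answer: 16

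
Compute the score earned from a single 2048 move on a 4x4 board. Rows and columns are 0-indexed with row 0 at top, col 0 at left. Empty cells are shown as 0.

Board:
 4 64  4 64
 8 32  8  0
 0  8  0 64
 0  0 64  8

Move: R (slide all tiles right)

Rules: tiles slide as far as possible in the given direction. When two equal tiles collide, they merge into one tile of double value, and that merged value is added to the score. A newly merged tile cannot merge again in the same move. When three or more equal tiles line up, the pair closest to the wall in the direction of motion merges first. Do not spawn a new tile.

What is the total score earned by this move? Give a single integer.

Slide right:
row 0: [4, 64, 4, 64] -> [4, 64, 4, 64]  score +0 (running 0)
row 1: [8, 32, 8, 0] -> [0, 8, 32, 8]  score +0 (running 0)
row 2: [0, 8, 0, 64] -> [0, 0, 8, 64]  score +0 (running 0)
row 3: [0, 0, 64, 8] -> [0, 0, 64, 8]  score +0 (running 0)
Board after move:
 4 64  4 64
 0  8 32  8
 0  0  8 64
 0  0 64  8

Answer: 0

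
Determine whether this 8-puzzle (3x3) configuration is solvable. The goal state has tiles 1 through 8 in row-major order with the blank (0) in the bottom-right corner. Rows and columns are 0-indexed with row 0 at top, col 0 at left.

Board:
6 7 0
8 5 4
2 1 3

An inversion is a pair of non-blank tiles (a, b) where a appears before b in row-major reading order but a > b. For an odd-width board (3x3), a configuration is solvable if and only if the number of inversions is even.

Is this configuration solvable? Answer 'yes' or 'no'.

Inversions (pairs i<j in row-major order where tile[i] > tile[j] > 0): 23
23 is odd, so the puzzle is not solvable.

Answer: no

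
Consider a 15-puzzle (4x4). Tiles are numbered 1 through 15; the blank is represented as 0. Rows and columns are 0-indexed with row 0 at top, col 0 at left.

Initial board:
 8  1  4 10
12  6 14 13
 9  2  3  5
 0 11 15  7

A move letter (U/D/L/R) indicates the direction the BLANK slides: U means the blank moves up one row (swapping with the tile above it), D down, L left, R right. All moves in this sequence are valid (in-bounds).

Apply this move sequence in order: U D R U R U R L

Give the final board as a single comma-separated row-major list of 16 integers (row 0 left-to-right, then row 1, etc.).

After move 1 (U):
 8  1  4 10
12  6 14 13
 0  2  3  5
 9 11 15  7

After move 2 (D):
 8  1  4 10
12  6 14 13
 9  2  3  5
 0 11 15  7

After move 3 (R):
 8  1  4 10
12  6 14 13
 9  2  3  5
11  0 15  7

After move 4 (U):
 8  1  4 10
12  6 14 13
 9  0  3  5
11  2 15  7

After move 5 (R):
 8  1  4 10
12  6 14 13
 9  3  0  5
11  2 15  7

After move 6 (U):
 8  1  4 10
12  6  0 13
 9  3 14  5
11  2 15  7

After move 7 (R):
 8  1  4 10
12  6 13  0
 9  3 14  5
11  2 15  7

After move 8 (L):
 8  1  4 10
12  6  0 13
 9  3 14  5
11  2 15  7

Answer: 8, 1, 4, 10, 12, 6, 0, 13, 9, 3, 14, 5, 11, 2, 15, 7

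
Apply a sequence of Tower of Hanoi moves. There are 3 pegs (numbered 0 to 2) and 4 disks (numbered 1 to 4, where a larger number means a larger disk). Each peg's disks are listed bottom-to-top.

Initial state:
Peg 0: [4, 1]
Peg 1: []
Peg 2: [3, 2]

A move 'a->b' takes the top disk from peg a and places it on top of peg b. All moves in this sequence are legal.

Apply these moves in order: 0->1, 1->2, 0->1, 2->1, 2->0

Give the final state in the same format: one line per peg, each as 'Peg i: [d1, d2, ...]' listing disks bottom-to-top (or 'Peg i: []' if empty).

Answer: Peg 0: [2]
Peg 1: [4, 1]
Peg 2: [3]

Derivation:
After move 1 (0->1):
Peg 0: [4]
Peg 1: [1]
Peg 2: [3, 2]

After move 2 (1->2):
Peg 0: [4]
Peg 1: []
Peg 2: [3, 2, 1]

After move 3 (0->1):
Peg 0: []
Peg 1: [4]
Peg 2: [3, 2, 1]

After move 4 (2->1):
Peg 0: []
Peg 1: [4, 1]
Peg 2: [3, 2]

After move 5 (2->0):
Peg 0: [2]
Peg 1: [4, 1]
Peg 2: [3]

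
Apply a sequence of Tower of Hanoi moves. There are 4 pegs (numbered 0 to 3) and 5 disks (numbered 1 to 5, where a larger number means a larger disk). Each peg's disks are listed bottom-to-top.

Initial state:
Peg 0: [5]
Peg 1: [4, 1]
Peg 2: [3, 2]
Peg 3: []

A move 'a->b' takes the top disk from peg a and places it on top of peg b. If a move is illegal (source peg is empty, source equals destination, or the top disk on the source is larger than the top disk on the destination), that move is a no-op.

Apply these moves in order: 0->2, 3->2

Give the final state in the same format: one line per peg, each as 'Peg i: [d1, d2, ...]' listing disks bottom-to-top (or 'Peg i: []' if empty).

Answer: Peg 0: [5]
Peg 1: [4, 1]
Peg 2: [3, 2]
Peg 3: []

Derivation:
After move 1 (0->2):
Peg 0: [5]
Peg 1: [4, 1]
Peg 2: [3, 2]
Peg 3: []

After move 2 (3->2):
Peg 0: [5]
Peg 1: [4, 1]
Peg 2: [3, 2]
Peg 3: []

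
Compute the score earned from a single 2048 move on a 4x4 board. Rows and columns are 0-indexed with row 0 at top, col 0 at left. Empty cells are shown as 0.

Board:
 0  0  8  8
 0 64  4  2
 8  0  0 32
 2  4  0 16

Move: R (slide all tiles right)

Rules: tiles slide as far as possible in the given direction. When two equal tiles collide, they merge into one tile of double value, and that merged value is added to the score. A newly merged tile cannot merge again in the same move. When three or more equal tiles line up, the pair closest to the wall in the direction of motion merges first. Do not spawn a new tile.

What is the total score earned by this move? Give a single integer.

Slide right:
row 0: [0, 0, 8, 8] -> [0, 0, 0, 16]  score +16 (running 16)
row 1: [0, 64, 4, 2] -> [0, 64, 4, 2]  score +0 (running 16)
row 2: [8, 0, 0, 32] -> [0, 0, 8, 32]  score +0 (running 16)
row 3: [2, 4, 0, 16] -> [0, 2, 4, 16]  score +0 (running 16)
Board after move:
 0  0  0 16
 0 64  4  2
 0  0  8 32
 0  2  4 16

Answer: 16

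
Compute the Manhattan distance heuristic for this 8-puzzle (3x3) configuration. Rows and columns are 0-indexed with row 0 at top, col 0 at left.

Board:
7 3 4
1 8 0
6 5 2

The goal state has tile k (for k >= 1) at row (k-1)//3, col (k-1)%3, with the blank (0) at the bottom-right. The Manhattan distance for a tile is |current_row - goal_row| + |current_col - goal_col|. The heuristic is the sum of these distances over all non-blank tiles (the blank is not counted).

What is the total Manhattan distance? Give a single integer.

Tile 7: at (0,0), goal (2,0), distance |0-2|+|0-0| = 2
Tile 3: at (0,1), goal (0,2), distance |0-0|+|1-2| = 1
Tile 4: at (0,2), goal (1,0), distance |0-1|+|2-0| = 3
Tile 1: at (1,0), goal (0,0), distance |1-0|+|0-0| = 1
Tile 8: at (1,1), goal (2,1), distance |1-2|+|1-1| = 1
Tile 6: at (2,0), goal (1,2), distance |2-1|+|0-2| = 3
Tile 5: at (2,1), goal (1,1), distance |2-1|+|1-1| = 1
Tile 2: at (2,2), goal (0,1), distance |2-0|+|2-1| = 3
Sum: 2 + 1 + 3 + 1 + 1 + 3 + 1 + 3 = 15

Answer: 15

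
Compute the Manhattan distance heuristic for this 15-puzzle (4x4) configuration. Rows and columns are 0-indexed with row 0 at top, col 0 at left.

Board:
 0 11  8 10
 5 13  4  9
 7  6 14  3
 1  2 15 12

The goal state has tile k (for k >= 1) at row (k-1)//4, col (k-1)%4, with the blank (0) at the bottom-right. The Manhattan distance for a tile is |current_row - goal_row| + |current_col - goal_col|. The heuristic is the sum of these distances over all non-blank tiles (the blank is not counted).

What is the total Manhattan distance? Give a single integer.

Answer: 34

Derivation:
Tile 11: (0,1)->(2,2) = 3
Tile 8: (0,2)->(1,3) = 2
Tile 10: (0,3)->(2,1) = 4
Tile 5: (1,0)->(1,0) = 0
Tile 13: (1,1)->(3,0) = 3
Tile 4: (1,2)->(0,3) = 2
Tile 9: (1,3)->(2,0) = 4
Tile 7: (2,0)->(1,2) = 3
Tile 6: (2,1)->(1,1) = 1
Tile 14: (2,2)->(3,1) = 2
Tile 3: (2,3)->(0,2) = 3
Tile 1: (3,0)->(0,0) = 3
Tile 2: (3,1)->(0,1) = 3
Tile 15: (3,2)->(3,2) = 0
Tile 12: (3,3)->(2,3) = 1
Sum: 3 + 2 + 4 + 0 + 3 + 2 + 4 + 3 + 1 + 2 + 3 + 3 + 3 + 0 + 1 = 34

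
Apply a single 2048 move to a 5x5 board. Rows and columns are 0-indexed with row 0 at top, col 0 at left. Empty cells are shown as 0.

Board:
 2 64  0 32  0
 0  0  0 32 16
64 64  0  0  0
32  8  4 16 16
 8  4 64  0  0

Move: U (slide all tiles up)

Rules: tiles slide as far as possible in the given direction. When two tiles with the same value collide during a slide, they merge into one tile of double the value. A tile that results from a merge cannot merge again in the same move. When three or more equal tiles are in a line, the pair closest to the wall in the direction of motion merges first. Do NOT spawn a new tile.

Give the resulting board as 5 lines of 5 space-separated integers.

Answer:   2 128   4  64  32
 64   8  64  16   0
 32   4   0   0   0
  8   0   0   0   0
  0   0   0   0   0

Derivation:
Slide up:
col 0: [2, 0, 64, 32, 8] -> [2, 64, 32, 8, 0]
col 1: [64, 0, 64, 8, 4] -> [128, 8, 4, 0, 0]
col 2: [0, 0, 0, 4, 64] -> [4, 64, 0, 0, 0]
col 3: [32, 32, 0, 16, 0] -> [64, 16, 0, 0, 0]
col 4: [0, 16, 0, 16, 0] -> [32, 0, 0, 0, 0]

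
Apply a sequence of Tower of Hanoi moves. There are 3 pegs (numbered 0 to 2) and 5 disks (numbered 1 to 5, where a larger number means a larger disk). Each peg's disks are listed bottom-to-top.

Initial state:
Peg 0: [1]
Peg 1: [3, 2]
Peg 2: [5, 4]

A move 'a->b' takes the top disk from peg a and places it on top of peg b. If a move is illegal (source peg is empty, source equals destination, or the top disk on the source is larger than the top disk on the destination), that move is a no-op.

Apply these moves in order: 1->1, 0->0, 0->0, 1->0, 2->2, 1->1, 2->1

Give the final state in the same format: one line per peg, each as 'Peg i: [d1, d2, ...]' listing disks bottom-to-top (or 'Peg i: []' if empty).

Answer: Peg 0: [1]
Peg 1: [3, 2]
Peg 2: [5, 4]

Derivation:
After move 1 (1->1):
Peg 0: [1]
Peg 1: [3, 2]
Peg 2: [5, 4]

After move 2 (0->0):
Peg 0: [1]
Peg 1: [3, 2]
Peg 2: [5, 4]

After move 3 (0->0):
Peg 0: [1]
Peg 1: [3, 2]
Peg 2: [5, 4]

After move 4 (1->0):
Peg 0: [1]
Peg 1: [3, 2]
Peg 2: [5, 4]

After move 5 (2->2):
Peg 0: [1]
Peg 1: [3, 2]
Peg 2: [5, 4]

After move 6 (1->1):
Peg 0: [1]
Peg 1: [3, 2]
Peg 2: [5, 4]

After move 7 (2->1):
Peg 0: [1]
Peg 1: [3, 2]
Peg 2: [5, 4]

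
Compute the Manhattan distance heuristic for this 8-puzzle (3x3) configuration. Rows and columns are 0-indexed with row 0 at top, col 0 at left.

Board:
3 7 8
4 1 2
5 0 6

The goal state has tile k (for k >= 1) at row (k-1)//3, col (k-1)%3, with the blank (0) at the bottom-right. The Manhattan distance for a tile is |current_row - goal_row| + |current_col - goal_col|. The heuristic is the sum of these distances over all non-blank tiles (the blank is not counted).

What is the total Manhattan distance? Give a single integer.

Tile 3: at (0,0), goal (0,2), distance |0-0|+|0-2| = 2
Tile 7: at (0,1), goal (2,0), distance |0-2|+|1-0| = 3
Tile 8: at (0,2), goal (2,1), distance |0-2|+|2-1| = 3
Tile 4: at (1,0), goal (1,0), distance |1-1|+|0-0| = 0
Tile 1: at (1,1), goal (0,0), distance |1-0|+|1-0| = 2
Tile 2: at (1,2), goal (0,1), distance |1-0|+|2-1| = 2
Tile 5: at (2,0), goal (1,1), distance |2-1|+|0-1| = 2
Tile 6: at (2,2), goal (1,2), distance |2-1|+|2-2| = 1
Sum: 2 + 3 + 3 + 0 + 2 + 2 + 2 + 1 = 15

Answer: 15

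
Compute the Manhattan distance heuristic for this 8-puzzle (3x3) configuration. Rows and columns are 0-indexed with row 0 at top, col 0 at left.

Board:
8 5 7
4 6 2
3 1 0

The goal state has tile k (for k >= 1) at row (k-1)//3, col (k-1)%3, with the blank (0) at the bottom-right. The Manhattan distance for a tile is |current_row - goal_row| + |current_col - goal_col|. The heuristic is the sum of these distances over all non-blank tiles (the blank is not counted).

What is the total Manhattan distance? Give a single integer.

Answer: 18

Derivation:
Tile 8: at (0,0), goal (2,1), distance |0-2|+|0-1| = 3
Tile 5: at (0,1), goal (1,1), distance |0-1|+|1-1| = 1
Tile 7: at (0,2), goal (2,0), distance |0-2|+|2-0| = 4
Tile 4: at (1,0), goal (1,0), distance |1-1|+|0-0| = 0
Tile 6: at (1,1), goal (1,2), distance |1-1|+|1-2| = 1
Tile 2: at (1,2), goal (0,1), distance |1-0|+|2-1| = 2
Tile 3: at (2,0), goal (0,2), distance |2-0|+|0-2| = 4
Tile 1: at (2,1), goal (0,0), distance |2-0|+|1-0| = 3
Sum: 3 + 1 + 4 + 0 + 1 + 2 + 4 + 3 = 18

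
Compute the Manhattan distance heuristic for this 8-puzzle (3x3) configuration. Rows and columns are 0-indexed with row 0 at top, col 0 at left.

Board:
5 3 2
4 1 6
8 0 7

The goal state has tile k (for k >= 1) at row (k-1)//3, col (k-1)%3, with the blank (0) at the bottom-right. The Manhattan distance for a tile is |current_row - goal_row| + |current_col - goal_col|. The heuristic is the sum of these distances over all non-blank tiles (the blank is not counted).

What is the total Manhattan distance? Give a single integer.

Tile 5: (0,0)->(1,1) = 2
Tile 3: (0,1)->(0,2) = 1
Tile 2: (0,2)->(0,1) = 1
Tile 4: (1,0)->(1,0) = 0
Tile 1: (1,1)->(0,0) = 2
Tile 6: (1,2)->(1,2) = 0
Tile 8: (2,0)->(2,1) = 1
Tile 7: (2,2)->(2,0) = 2
Sum: 2 + 1 + 1 + 0 + 2 + 0 + 1 + 2 = 9

Answer: 9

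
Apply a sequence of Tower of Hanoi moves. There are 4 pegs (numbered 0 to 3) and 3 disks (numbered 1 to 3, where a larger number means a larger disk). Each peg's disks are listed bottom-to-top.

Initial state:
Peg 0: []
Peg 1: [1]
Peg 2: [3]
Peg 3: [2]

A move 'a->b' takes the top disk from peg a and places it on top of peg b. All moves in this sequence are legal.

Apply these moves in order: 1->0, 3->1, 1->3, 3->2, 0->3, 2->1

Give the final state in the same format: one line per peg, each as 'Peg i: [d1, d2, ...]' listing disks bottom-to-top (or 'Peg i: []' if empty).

Answer: Peg 0: []
Peg 1: [2]
Peg 2: [3]
Peg 3: [1]

Derivation:
After move 1 (1->0):
Peg 0: [1]
Peg 1: []
Peg 2: [3]
Peg 3: [2]

After move 2 (3->1):
Peg 0: [1]
Peg 1: [2]
Peg 2: [3]
Peg 3: []

After move 3 (1->3):
Peg 0: [1]
Peg 1: []
Peg 2: [3]
Peg 3: [2]

After move 4 (3->2):
Peg 0: [1]
Peg 1: []
Peg 2: [3, 2]
Peg 3: []

After move 5 (0->3):
Peg 0: []
Peg 1: []
Peg 2: [3, 2]
Peg 3: [1]

After move 6 (2->1):
Peg 0: []
Peg 1: [2]
Peg 2: [3]
Peg 3: [1]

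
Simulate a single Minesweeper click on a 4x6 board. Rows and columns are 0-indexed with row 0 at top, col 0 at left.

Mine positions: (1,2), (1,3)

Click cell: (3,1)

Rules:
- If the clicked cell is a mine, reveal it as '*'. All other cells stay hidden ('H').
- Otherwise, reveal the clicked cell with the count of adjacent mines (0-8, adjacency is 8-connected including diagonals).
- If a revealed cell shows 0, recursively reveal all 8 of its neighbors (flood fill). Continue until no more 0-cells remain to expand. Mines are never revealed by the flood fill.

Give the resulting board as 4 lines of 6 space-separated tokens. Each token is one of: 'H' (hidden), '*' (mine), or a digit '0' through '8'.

0 1 H H 1 0
0 1 H H 1 0
0 1 2 2 1 0
0 0 0 0 0 0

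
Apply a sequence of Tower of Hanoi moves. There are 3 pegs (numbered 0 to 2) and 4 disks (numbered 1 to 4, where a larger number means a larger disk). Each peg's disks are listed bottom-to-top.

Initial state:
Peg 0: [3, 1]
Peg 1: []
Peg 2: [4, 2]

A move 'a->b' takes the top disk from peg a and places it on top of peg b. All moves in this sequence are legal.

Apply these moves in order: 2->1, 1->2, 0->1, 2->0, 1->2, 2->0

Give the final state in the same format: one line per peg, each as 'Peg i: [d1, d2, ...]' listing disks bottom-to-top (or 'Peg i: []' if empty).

Answer: Peg 0: [3, 2, 1]
Peg 1: []
Peg 2: [4]

Derivation:
After move 1 (2->1):
Peg 0: [3, 1]
Peg 1: [2]
Peg 2: [4]

After move 2 (1->2):
Peg 0: [3, 1]
Peg 1: []
Peg 2: [4, 2]

After move 3 (0->1):
Peg 0: [3]
Peg 1: [1]
Peg 2: [4, 2]

After move 4 (2->0):
Peg 0: [3, 2]
Peg 1: [1]
Peg 2: [4]

After move 5 (1->2):
Peg 0: [3, 2]
Peg 1: []
Peg 2: [4, 1]

After move 6 (2->0):
Peg 0: [3, 2, 1]
Peg 1: []
Peg 2: [4]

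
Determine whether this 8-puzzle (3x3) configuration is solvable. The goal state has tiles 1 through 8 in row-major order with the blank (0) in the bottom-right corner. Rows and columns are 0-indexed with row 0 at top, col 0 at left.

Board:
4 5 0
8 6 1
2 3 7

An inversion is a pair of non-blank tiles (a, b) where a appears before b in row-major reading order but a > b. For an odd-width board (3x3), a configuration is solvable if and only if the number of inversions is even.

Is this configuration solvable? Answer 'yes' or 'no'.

Inversions (pairs i<j in row-major order where tile[i] > tile[j] > 0): 14
14 is even, so the puzzle is solvable.

Answer: yes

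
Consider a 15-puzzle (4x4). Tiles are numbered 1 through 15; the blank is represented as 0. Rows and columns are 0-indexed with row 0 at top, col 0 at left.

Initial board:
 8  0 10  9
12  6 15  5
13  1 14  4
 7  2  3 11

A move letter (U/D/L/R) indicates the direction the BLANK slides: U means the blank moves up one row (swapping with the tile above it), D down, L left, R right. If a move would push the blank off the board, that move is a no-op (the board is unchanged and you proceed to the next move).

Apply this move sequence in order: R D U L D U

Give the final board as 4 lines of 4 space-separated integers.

Answer:  8  0 10  9
12  6 15  5
13  1 14  4
 7  2  3 11

Derivation:
After move 1 (R):
 8 10  0  9
12  6 15  5
13  1 14  4
 7  2  3 11

After move 2 (D):
 8 10 15  9
12  6  0  5
13  1 14  4
 7  2  3 11

After move 3 (U):
 8 10  0  9
12  6 15  5
13  1 14  4
 7  2  3 11

After move 4 (L):
 8  0 10  9
12  6 15  5
13  1 14  4
 7  2  3 11

After move 5 (D):
 8  6 10  9
12  0 15  5
13  1 14  4
 7  2  3 11

After move 6 (U):
 8  0 10  9
12  6 15  5
13  1 14  4
 7  2  3 11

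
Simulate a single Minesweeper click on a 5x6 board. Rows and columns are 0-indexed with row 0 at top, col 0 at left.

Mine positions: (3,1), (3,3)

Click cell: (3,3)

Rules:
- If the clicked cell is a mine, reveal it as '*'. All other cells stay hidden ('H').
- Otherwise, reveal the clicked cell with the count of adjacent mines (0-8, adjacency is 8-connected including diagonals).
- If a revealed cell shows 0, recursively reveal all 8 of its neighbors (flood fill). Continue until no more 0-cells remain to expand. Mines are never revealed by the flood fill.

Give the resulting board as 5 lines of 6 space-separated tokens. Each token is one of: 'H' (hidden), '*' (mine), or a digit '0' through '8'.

H H H H H H
H H H H H H
H H H H H H
H H H * H H
H H H H H H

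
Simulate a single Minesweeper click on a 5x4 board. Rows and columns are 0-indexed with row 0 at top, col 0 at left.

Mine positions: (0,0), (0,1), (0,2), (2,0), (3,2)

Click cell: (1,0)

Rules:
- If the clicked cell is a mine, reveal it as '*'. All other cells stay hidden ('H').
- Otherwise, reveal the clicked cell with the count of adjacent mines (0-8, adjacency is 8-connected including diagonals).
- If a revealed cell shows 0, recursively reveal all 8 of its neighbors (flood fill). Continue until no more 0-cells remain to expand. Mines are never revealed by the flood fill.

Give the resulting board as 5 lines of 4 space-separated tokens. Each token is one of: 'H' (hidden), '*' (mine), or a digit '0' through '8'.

H H H H
3 H H H
H H H H
H H H H
H H H H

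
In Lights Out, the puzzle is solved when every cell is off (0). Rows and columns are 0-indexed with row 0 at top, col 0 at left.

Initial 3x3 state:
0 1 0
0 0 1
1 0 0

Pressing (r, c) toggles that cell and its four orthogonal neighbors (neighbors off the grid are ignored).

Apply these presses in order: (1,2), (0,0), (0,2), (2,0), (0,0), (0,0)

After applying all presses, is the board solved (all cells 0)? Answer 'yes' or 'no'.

After press 1 at (1,2):
0 1 1
0 1 0
1 0 1

After press 2 at (0,0):
1 0 1
1 1 0
1 0 1

After press 3 at (0,2):
1 1 0
1 1 1
1 0 1

After press 4 at (2,0):
1 1 0
0 1 1
0 1 1

After press 5 at (0,0):
0 0 0
1 1 1
0 1 1

After press 6 at (0,0):
1 1 0
0 1 1
0 1 1

Lights still on: 6

Answer: no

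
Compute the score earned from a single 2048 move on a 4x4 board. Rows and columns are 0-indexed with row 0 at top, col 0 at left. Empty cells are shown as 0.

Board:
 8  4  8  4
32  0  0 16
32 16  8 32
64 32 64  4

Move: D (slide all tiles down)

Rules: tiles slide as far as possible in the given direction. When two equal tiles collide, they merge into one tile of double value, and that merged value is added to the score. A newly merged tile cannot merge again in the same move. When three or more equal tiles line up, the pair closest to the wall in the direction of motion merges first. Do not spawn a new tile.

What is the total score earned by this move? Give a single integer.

Answer: 80

Derivation:
Slide down:
col 0: [8, 32, 32, 64] -> [0, 8, 64, 64]  score +64 (running 64)
col 1: [4, 0, 16, 32] -> [0, 4, 16, 32]  score +0 (running 64)
col 2: [8, 0, 8, 64] -> [0, 0, 16, 64]  score +16 (running 80)
col 3: [4, 16, 32, 4] -> [4, 16, 32, 4]  score +0 (running 80)
Board after move:
 0  0  0  4
 8  4  0 16
64 16 16 32
64 32 64  4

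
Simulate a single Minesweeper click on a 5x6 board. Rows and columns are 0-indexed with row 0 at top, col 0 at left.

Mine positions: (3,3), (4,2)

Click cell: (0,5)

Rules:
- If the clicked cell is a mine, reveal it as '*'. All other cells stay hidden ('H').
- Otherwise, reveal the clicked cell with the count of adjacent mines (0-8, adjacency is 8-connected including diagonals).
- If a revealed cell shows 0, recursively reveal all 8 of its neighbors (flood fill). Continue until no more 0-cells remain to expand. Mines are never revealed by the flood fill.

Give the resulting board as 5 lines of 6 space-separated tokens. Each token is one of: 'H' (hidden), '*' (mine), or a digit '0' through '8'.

0 0 0 0 0 0
0 0 0 0 0 0
0 0 1 1 1 0
0 1 2 H 1 0
0 1 H H 1 0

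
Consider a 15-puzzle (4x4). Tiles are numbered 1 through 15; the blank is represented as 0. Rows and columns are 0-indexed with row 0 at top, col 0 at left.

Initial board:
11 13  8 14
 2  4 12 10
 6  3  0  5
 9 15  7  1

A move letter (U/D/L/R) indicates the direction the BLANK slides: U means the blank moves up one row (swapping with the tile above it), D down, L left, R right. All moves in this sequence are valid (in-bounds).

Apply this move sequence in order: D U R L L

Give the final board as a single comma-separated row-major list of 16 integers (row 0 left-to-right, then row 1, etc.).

After move 1 (D):
11 13  8 14
 2  4 12 10
 6  3  7  5
 9 15  0  1

After move 2 (U):
11 13  8 14
 2  4 12 10
 6  3  0  5
 9 15  7  1

After move 3 (R):
11 13  8 14
 2  4 12 10
 6  3  5  0
 9 15  7  1

After move 4 (L):
11 13  8 14
 2  4 12 10
 6  3  0  5
 9 15  7  1

After move 5 (L):
11 13  8 14
 2  4 12 10
 6  0  3  5
 9 15  7  1

Answer: 11, 13, 8, 14, 2, 4, 12, 10, 6, 0, 3, 5, 9, 15, 7, 1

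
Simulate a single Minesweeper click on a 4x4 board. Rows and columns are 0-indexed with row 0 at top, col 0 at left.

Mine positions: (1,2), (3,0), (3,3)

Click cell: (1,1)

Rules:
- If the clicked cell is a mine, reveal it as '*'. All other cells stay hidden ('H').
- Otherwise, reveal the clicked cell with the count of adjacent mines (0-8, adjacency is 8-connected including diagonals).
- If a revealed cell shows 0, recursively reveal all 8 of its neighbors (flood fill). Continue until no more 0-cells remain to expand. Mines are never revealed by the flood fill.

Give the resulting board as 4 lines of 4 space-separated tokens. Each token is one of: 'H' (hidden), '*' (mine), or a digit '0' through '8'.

H H H H
H 1 H H
H H H H
H H H H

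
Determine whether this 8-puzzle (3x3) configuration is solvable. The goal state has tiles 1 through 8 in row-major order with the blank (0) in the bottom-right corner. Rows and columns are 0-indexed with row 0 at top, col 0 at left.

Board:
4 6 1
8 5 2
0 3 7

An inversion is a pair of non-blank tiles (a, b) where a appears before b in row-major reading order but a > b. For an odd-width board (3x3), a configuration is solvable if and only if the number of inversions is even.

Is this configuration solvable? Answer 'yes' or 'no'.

Inversions (pairs i<j in row-major order where tile[i] > tile[j] > 0): 13
13 is odd, so the puzzle is not solvable.

Answer: no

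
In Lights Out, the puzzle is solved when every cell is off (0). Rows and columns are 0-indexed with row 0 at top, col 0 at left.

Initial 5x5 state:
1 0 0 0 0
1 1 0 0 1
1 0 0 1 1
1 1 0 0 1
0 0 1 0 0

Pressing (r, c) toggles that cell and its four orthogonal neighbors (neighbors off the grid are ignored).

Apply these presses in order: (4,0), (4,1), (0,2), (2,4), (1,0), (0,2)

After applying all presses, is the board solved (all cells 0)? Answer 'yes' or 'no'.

After press 1 at (4,0):
1 0 0 0 0
1 1 0 0 1
1 0 0 1 1
0 1 0 0 1
1 1 1 0 0

After press 2 at (4,1):
1 0 0 0 0
1 1 0 0 1
1 0 0 1 1
0 0 0 0 1
0 0 0 0 0

After press 3 at (0,2):
1 1 1 1 0
1 1 1 0 1
1 0 0 1 1
0 0 0 0 1
0 0 0 0 0

After press 4 at (2,4):
1 1 1 1 0
1 1 1 0 0
1 0 0 0 0
0 0 0 0 0
0 0 0 0 0

After press 5 at (1,0):
0 1 1 1 0
0 0 1 0 0
0 0 0 0 0
0 0 0 0 0
0 0 0 0 0

After press 6 at (0,2):
0 0 0 0 0
0 0 0 0 0
0 0 0 0 0
0 0 0 0 0
0 0 0 0 0

Lights still on: 0

Answer: yes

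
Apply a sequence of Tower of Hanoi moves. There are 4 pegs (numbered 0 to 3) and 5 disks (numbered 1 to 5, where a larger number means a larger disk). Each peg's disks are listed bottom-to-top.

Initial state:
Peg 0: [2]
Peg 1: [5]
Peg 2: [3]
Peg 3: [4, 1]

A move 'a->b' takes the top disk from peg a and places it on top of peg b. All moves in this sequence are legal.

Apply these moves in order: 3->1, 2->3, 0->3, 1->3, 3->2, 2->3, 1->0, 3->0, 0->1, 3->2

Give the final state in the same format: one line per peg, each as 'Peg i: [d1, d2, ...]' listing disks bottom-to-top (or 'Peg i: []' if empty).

Answer: Peg 0: [5]
Peg 1: [1]
Peg 2: [2]
Peg 3: [4, 3]

Derivation:
After move 1 (3->1):
Peg 0: [2]
Peg 1: [5, 1]
Peg 2: [3]
Peg 3: [4]

After move 2 (2->3):
Peg 0: [2]
Peg 1: [5, 1]
Peg 2: []
Peg 3: [4, 3]

After move 3 (0->3):
Peg 0: []
Peg 1: [5, 1]
Peg 2: []
Peg 3: [4, 3, 2]

After move 4 (1->3):
Peg 0: []
Peg 1: [5]
Peg 2: []
Peg 3: [4, 3, 2, 1]

After move 5 (3->2):
Peg 0: []
Peg 1: [5]
Peg 2: [1]
Peg 3: [4, 3, 2]

After move 6 (2->3):
Peg 0: []
Peg 1: [5]
Peg 2: []
Peg 3: [4, 3, 2, 1]

After move 7 (1->0):
Peg 0: [5]
Peg 1: []
Peg 2: []
Peg 3: [4, 3, 2, 1]

After move 8 (3->0):
Peg 0: [5, 1]
Peg 1: []
Peg 2: []
Peg 3: [4, 3, 2]

After move 9 (0->1):
Peg 0: [5]
Peg 1: [1]
Peg 2: []
Peg 3: [4, 3, 2]

After move 10 (3->2):
Peg 0: [5]
Peg 1: [1]
Peg 2: [2]
Peg 3: [4, 3]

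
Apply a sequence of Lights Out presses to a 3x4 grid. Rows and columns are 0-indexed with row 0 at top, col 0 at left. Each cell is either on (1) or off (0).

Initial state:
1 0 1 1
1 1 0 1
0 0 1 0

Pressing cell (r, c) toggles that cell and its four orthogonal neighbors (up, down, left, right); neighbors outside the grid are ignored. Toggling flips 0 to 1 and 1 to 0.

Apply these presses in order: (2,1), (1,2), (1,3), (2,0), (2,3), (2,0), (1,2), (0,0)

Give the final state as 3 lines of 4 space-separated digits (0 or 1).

After press 1 at (2,1):
1 0 1 1
1 0 0 1
1 1 0 0

After press 2 at (1,2):
1 0 0 1
1 1 1 0
1 1 1 0

After press 3 at (1,3):
1 0 0 0
1 1 0 1
1 1 1 1

After press 4 at (2,0):
1 0 0 0
0 1 0 1
0 0 1 1

After press 5 at (2,3):
1 0 0 0
0 1 0 0
0 0 0 0

After press 6 at (2,0):
1 0 0 0
1 1 0 0
1 1 0 0

After press 7 at (1,2):
1 0 1 0
1 0 1 1
1 1 1 0

After press 8 at (0,0):
0 1 1 0
0 0 1 1
1 1 1 0

Answer: 0 1 1 0
0 0 1 1
1 1 1 0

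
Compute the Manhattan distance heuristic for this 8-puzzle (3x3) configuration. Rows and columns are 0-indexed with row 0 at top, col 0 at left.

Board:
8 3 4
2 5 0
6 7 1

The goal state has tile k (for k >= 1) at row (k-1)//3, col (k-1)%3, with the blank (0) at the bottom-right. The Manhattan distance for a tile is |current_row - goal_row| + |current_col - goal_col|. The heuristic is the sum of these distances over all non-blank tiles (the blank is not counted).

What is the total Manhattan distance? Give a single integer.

Tile 8: at (0,0), goal (2,1), distance |0-2|+|0-1| = 3
Tile 3: at (0,1), goal (0,2), distance |0-0|+|1-2| = 1
Tile 4: at (0,2), goal (1,0), distance |0-1|+|2-0| = 3
Tile 2: at (1,0), goal (0,1), distance |1-0|+|0-1| = 2
Tile 5: at (1,1), goal (1,1), distance |1-1|+|1-1| = 0
Tile 6: at (2,0), goal (1,2), distance |2-1|+|0-2| = 3
Tile 7: at (2,1), goal (2,0), distance |2-2|+|1-0| = 1
Tile 1: at (2,2), goal (0,0), distance |2-0|+|2-0| = 4
Sum: 3 + 1 + 3 + 2 + 0 + 3 + 1 + 4 = 17

Answer: 17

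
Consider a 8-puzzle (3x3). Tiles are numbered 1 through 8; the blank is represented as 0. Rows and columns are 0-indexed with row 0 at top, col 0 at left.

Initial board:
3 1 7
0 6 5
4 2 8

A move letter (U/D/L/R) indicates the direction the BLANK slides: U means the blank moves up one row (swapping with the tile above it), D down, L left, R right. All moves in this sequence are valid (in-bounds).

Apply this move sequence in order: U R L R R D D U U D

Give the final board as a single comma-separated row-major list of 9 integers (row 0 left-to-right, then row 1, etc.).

After move 1 (U):
0 1 7
3 6 5
4 2 8

After move 2 (R):
1 0 7
3 6 5
4 2 8

After move 3 (L):
0 1 7
3 6 5
4 2 8

After move 4 (R):
1 0 7
3 6 5
4 2 8

After move 5 (R):
1 7 0
3 6 5
4 2 8

After move 6 (D):
1 7 5
3 6 0
4 2 8

After move 7 (D):
1 7 5
3 6 8
4 2 0

After move 8 (U):
1 7 5
3 6 0
4 2 8

After move 9 (U):
1 7 0
3 6 5
4 2 8

After move 10 (D):
1 7 5
3 6 0
4 2 8

Answer: 1, 7, 5, 3, 6, 0, 4, 2, 8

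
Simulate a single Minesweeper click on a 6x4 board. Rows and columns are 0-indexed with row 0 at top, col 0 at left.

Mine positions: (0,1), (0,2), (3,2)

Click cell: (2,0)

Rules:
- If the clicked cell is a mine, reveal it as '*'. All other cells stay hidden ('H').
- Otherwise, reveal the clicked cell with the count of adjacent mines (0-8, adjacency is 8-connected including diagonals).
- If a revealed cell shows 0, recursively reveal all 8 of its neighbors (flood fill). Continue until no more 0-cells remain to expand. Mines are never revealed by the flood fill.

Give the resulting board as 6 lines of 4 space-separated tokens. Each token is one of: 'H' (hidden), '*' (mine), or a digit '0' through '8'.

H H H H
1 2 H H
0 1 H H
0 1 H H
0 1 1 1
0 0 0 0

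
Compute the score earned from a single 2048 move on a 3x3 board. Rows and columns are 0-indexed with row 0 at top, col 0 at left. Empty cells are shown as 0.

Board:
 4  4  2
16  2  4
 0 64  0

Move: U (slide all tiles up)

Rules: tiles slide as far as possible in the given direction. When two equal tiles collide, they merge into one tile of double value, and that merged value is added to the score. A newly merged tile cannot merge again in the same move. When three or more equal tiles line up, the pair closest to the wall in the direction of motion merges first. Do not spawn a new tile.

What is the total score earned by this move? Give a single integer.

Answer: 0

Derivation:
Slide up:
col 0: [4, 16, 0] -> [4, 16, 0]  score +0 (running 0)
col 1: [4, 2, 64] -> [4, 2, 64]  score +0 (running 0)
col 2: [2, 4, 0] -> [2, 4, 0]  score +0 (running 0)
Board after move:
 4  4  2
16  2  4
 0 64  0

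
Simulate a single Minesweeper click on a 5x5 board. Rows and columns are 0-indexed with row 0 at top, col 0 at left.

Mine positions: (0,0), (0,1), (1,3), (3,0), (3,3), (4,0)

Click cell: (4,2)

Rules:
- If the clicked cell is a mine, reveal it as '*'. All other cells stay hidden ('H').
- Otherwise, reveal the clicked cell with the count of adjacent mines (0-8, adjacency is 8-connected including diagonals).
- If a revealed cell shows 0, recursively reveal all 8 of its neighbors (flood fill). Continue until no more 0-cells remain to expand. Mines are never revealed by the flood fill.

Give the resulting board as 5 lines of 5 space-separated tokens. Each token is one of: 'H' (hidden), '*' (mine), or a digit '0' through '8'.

H H H H H
H H H H H
H H H H H
H H H H H
H H 1 H H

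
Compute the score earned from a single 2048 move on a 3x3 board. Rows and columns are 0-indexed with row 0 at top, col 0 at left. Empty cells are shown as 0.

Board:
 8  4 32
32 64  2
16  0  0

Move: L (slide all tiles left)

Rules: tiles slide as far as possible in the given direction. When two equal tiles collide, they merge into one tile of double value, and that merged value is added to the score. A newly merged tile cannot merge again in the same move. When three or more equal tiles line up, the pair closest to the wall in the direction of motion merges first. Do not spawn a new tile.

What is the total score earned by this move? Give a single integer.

Answer: 0

Derivation:
Slide left:
row 0: [8, 4, 32] -> [8, 4, 32]  score +0 (running 0)
row 1: [32, 64, 2] -> [32, 64, 2]  score +0 (running 0)
row 2: [16, 0, 0] -> [16, 0, 0]  score +0 (running 0)
Board after move:
 8  4 32
32 64  2
16  0  0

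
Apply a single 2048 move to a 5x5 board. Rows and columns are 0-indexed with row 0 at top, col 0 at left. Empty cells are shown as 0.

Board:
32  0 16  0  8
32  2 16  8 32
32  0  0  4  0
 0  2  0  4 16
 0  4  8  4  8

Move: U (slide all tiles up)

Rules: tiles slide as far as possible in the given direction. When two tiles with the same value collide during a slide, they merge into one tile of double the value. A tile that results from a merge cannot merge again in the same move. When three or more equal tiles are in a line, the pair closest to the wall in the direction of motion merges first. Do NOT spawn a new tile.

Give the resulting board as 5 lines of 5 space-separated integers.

Slide up:
col 0: [32, 32, 32, 0, 0] -> [64, 32, 0, 0, 0]
col 1: [0, 2, 0, 2, 4] -> [4, 4, 0, 0, 0]
col 2: [16, 16, 0, 0, 8] -> [32, 8, 0, 0, 0]
col 3: [0, 8, 4, 4, 4] -> [8, 8, 4, 0, 0]
col 4: [8, 32, 0, 16, 8] -> [8, 32, 16, 8, 0]

Answer: 64  4 32  8  8
32  4  8  8 32
 0  0  0  4 16
 0  0  0  0  8
 0  0  0  0  0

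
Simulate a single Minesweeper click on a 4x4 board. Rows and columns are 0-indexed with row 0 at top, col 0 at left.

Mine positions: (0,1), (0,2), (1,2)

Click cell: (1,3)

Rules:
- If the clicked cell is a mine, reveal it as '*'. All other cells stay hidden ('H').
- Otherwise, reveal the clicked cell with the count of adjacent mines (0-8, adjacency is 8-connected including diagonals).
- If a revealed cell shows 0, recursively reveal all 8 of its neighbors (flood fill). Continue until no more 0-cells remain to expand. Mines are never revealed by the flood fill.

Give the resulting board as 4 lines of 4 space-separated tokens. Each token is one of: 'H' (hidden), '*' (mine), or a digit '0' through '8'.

H H H H
H H H 2
H H H H
H H H H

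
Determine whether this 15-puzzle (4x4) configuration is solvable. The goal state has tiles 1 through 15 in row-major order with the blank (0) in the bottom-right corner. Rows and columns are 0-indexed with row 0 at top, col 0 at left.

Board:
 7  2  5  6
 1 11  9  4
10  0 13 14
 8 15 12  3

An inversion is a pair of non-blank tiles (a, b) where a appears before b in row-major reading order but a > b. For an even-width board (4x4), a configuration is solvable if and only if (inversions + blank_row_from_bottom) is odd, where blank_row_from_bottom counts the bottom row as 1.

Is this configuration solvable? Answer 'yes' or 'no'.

Answer: no

Derivation:
Inversions: 34
Blank is in row 2 (0-indexed from top), which is row 2 counting from the bottom (bottom = 1).
34 + 2 = 36, which is even, so the puzzle is not solvable.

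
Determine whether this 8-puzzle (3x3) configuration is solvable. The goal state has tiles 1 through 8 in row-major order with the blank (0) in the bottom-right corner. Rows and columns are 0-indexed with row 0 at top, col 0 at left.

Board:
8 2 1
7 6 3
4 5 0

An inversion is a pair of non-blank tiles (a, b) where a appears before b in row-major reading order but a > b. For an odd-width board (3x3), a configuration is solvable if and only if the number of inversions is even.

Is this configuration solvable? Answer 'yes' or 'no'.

Answer: no

Derivation:
Inversions (pairs i<j in row-major order where tile[i] > tile[j] > 0): 15
15 is odd, so the puzzle is not solvable.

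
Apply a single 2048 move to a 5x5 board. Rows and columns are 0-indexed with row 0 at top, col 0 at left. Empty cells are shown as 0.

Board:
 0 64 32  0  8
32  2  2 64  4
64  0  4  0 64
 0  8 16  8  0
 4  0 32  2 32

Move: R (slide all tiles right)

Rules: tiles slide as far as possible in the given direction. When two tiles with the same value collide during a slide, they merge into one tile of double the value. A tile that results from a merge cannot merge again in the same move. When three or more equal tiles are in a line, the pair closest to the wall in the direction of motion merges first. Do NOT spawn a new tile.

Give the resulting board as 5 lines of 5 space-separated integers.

Slide right:
row 0: [0, 64, 32, 0, 8] -> [0, 0, 64, 32, 8]
row 1: [32, 2, 2, 64, 4] -> [0, 32, 4, 64, 4]
row 2: [64, 0, 4, 0, 64] -> [0, 0, 64, 4, 64]
row 3: [0, 8, 16, 8, 0] -> [0, 0, 8, 16, 8]
row 4: [4, 0, 32, 2, 32] -> [0, 4, 32, 2, 32]

Answer:  0  0 64 32  8
 0 32  4 64  4
 0  0 64  4 64
 0  0  8 16  8
 0  4 32  2 32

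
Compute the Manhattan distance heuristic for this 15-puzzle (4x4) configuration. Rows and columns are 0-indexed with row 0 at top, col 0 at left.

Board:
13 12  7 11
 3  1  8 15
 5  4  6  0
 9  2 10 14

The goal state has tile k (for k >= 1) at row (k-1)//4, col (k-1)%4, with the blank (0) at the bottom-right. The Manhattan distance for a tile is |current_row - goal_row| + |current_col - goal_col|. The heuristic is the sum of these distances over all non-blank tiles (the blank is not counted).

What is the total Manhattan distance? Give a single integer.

Answer: 35

Derivation:
Tile 13: (0,0)->(3,0) = 3
Tile 12: (0,1)->(2,3) = 4
Tile 7: (0,2)->(1,2) = 1
Tile 11: (0,3)->(2,2) = 3
Tile 3: (1,0)->(0,2) = 3
Tile 1: (1,1)->(0,0) = 2
Tile 8: (1,2)->(1,3) = 1
Tile 15: (1,3)->(3,2) = 3
Tile 5: (2,0)->(1,0) = 1
Tile 4: (2,1)->(0,3) = 4
Tile 6: (2,2)->(1,1) = 2
Tile 9: (3,0)->(2,0) = 1
Tile 2: (3,1)->(0,1) = 3
Tile 10: (3,2)->(2,1) = 2
Tile 14: (3,3)->(3,1) = 2
Sum: 3 + 4 + 1 + 3 + 3 + 2 + 1 + 3 + 1 + 4 + 2 + 1 + 3 + 2 + 2 = 35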